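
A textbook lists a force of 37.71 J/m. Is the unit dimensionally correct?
Yes

force has SI base units: kg * m / s^2
J/m reduces to the same SI base units, so it is a valid unit for force.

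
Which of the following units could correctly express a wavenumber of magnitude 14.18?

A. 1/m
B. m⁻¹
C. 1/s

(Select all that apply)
A, B

wavenumber has SI base units: 1 / m

Checking each option against 1 / m:
  A. 1/m: ✓ matches
  B. m⁻¹: ✓ matches
  C. 1/s: ✗ does not match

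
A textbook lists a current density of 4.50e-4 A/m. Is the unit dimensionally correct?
No

current density has SI base units: A / m^2
A/m does NOT reduce to A / m^2; a valid unit for current density would be e.g. A/m².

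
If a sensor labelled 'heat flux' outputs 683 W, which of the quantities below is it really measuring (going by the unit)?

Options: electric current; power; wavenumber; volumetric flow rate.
power

heat flux should have units dimensionally equivalent to kg / s^3 (e.g. W/m²).
The given unit 'W' reduces to kg * m^2 / s^3. Of the listed options, that is the dimensionality of power.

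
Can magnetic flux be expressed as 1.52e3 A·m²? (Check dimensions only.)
No

magnetic flux has SI base units: kg * m^2 / (A * s^2)
A·m² does NOT reduce to kg * m^2 / (A * s^2); a valid unit for magnetic flux would be e.g. Wb.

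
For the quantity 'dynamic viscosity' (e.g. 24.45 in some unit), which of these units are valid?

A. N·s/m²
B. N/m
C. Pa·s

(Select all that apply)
A, C

dynamic viscosity has SI base units: kg / (m * s)

Checking each option against kg / (m * s):
  A. N·s/m²: ✓ matches
  B. N/m: ✗ does not match
  C. Pa·s: ✓ matches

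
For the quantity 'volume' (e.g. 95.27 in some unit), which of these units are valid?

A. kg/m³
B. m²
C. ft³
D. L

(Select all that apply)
C, D

volume has SI base units: m^3

Checking each option against m^3:
  A. kg/m³: ✗ does not match
  B. m²: ✗ does not match
  C. ft³: ✓ matches
  D. L: ✓ matches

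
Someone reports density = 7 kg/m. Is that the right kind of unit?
No

density has SI base units: kg / m^3
kg/m does NOT reduce to kg / m^3; a valid unit for density would be e.g. kg/m³.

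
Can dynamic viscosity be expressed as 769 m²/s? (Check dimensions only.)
No

dynamic viscosity has SI base units: kg / (m * s)
m²/s does NOT reduce to kg / (m * s); a valid unit for dynamic viscosity would be e.g. Pa·s.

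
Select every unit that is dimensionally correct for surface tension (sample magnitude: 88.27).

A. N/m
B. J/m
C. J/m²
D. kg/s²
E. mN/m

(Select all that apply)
A, C, D, E

surface tension has SI base units: kg / s^2

Checking each option against kg / s^2:
  A. N/m: ✓ matches
  B. J/m: ✗ does not match
  C. J/m²: ✓ matches
  D. kg/s²: ✓ matches
  E. mN/m: ✓ matches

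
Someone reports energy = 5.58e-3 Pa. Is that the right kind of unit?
No

energy has SI base units: kg * m^2 / s^2
Pa does NOT reduce to kg * m^2 / s^2; a valid unit for energy would be e.g. J.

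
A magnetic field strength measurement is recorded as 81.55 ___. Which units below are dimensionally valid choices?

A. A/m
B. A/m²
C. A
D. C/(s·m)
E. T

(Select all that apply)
A, D

magnetic field strength has SI base units: A / m

Checking each option against A / m:
  A. A/m: ✓ matches
  B. A/m²: ✗ does not match
  C. A: ✗ does not match
  D. C/(s·m): ✓ matches
  E. T: ✗ does not match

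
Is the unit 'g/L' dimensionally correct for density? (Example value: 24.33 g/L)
Yes

density has SI base units: kg / m^3
g/L reduces to the same SI base units, so it is a valid unit for density.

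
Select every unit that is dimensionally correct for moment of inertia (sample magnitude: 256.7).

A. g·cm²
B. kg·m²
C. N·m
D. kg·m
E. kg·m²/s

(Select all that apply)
A, B

moment of inertia has SI base units: kg * m^2

Checking each option against kg * m^2:
  A. g·cm²: ✓ matches
  B. kg·m²: ✓ matches
  C. N·m: ✗ does not match
  D. kg·m: ✗ does not match
  E. kg·m²/s: ✗ does not match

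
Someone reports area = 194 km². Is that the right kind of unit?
Yes

area has SI base units: m^2
km² reduces to the same SI base units, so it is a valid unit for area.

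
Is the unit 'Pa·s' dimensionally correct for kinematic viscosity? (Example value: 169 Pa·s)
No

kinematic viscosity has SI base units: m^2 / s
Pa·s does NOT reduce to m^2 / s; a valid unit for kinematic viscosity would be e.g. m²/s.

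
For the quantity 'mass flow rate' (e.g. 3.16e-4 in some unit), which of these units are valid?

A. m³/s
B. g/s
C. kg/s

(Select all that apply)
B, C

mass flow rate has SI base units: kg / s

Checking each option against kg / s:
  A. m³/s: ✗ does not match
  B. g/s: ✓ matches
  C. kg/s: ✓ matches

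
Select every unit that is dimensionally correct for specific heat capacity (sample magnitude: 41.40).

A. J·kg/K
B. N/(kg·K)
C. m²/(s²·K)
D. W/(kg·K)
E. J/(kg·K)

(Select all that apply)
C, E

specific heat capacity has SI base units: m^2 / (s^2 * K)

Checking each option against m^2 / (s^2 * K):
  A. J·kg/K: ✗ does not match
  B. N/(kg·K): ✗ does not match
  C. m²/(s²·K): ✓ matches
  D. W/(kg·K): ✗ does not match
  E. J/(kg·K): ✓ matches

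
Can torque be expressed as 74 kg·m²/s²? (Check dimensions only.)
Yes

torque has SI base units: kg * m^2 / s^2
kg·m²/s² reduces to the same SI base units, so it is a valid unit for torque.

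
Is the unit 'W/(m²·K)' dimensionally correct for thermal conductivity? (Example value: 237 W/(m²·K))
No

thermal conductivity has SI base units: kg * m / (s^3 * K)
W/(m²·K) does NOT reduce to kg * m / (s^3 * K); a valid unit for thermal conductivity would be e.g. W/(m·K).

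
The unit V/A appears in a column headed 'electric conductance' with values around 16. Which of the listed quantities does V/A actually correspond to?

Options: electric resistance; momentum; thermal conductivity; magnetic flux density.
electric resistance

electric conductance should have units dimensionally equivalent to A^2 * s^3 / (kg * m^2) (e.g. S).
The given unit 'V/A' reduces to kg * m^2 / (A^2 * s^3). Of the listed options, that is the dimensionality of electric resistance.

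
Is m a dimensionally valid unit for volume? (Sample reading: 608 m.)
No

volume has SI base units: m^3
m does NOT reduce to m^3; a valid unit for volume would be e.g. m³.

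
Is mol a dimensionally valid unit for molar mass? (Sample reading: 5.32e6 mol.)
No

molar mass has SI base units: kg / mol
mol does NOT reduce to kg / mol; a valid unit for molar mass would be e.g. kg/mol.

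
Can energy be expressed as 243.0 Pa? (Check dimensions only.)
No

energy has SI base units: kg * m^2 / s^2
Pa does NOT reduce to kg * m^2 / s^2; a valid unit for energy would be e.g. J.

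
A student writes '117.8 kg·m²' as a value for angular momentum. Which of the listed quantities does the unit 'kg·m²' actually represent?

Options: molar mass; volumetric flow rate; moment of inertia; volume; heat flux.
moment of inertia

angular momentum should have units dimensionally equivalent to kg * m^2 / s (e.g. kg·m²/s).
The given unit 'kg·m²' reduces to kg * m^2. Of the listed options, that is the dimensionality of moment of inertia.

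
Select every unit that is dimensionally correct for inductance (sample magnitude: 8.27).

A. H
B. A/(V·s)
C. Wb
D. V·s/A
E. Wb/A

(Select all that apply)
A, D, E

inductance has SI base units: kg * m^2 / (A^2 * s^2)

Checking each option against kg * m^2 / (A^2 * s^2):
  A. H: ✓ matches
  B. A/(V·s): ✗ does not match
  C. Wb: ✗ does not match
  D. V·s/A: ✓ matches
  E. Wb/A: ✓ matches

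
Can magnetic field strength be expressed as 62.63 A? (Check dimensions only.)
No

magnetic field strength has SI base units: A / m
A does NOT reduce to A / m; a valid unit for magnetic field strength would be e.g. A/m.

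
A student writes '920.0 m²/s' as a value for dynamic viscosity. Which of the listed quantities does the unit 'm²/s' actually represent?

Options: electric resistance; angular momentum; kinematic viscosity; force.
kinematic viscosity

dynamic viscosity should have units dimensionally equivalent to kg / (m * s) (e.g. Pa·s).
The given unit 'm²/s' reduces to m^2 / s. Of the listed options, that is the dimensionality of kinematic viscosity.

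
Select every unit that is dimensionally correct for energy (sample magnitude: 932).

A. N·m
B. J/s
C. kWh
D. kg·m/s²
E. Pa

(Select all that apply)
A, C

energy has SI base units: kg * m^2 / s^2

Checking each option against kg * m^2 / s^2:
  A. N·m: ✓ matches
  B. J/s: ✗ does not match
  C. kWh: ✓ matches
  D. kg·m/s²: ✗ does not match
  E. Pa: ✗ does not match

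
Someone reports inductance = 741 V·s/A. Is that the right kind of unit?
Yes

inductance has SI base units: kg * m^2 / (A^2 * s^2)
V·s/A reduces to the same SI base units, so it is a valid unit for inductance.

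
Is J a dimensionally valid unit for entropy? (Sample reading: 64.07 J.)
No

entropy has SI base units: kg * m^2 / (s^2 * K)
J does NOT reduce to kg * m^2 / (s^2 * K); a valid unit for entropy would be e.g. J/K.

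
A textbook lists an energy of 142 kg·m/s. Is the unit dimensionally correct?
No

energy has SI base units: kg * m^2 / s^2
kg·m/s does NOT reduce to kg * m^2 / s^2; a valid unit for energy would be e.g. J.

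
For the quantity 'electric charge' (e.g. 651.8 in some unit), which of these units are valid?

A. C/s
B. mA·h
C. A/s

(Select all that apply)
B

electric charge has SI base units: A * s

Checking each option against A * s:
  A. C/s: ✗ does not match
  B. mA·h: ✓ matches
  C. A/s: ✗ does not match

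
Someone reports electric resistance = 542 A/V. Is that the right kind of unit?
No

electric resistance has SI base units: kg * m^2 / (A^2 * s^3)
A/V does NOT reduce to kg * m^2 / (A^2 * s^3); a valid unit for electric resistance would be e.g. Ω.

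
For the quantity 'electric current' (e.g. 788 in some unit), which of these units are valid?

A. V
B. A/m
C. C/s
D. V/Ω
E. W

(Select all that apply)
C, D

electric current has SI base units: A

Checking each option against A:
  A. V: ✗ does not match
  B. A/m: ✗ does not match
  C. C/s: ✓ matches
  D. V/Ω: ✓ matches
  E. W: ✗ does not match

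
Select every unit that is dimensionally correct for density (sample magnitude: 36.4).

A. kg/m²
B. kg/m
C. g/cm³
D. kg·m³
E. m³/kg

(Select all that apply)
C

density has SI base units: kg / m^3

Checking each option against kg / m^3:
  A. kg/m²: ✗ does not match
  B. kg/m: ✗ does not match
  C. g/cm³: ✓ matches
  D. kg·m³: ✗ does not match
  E. m³/kg: ✗ does not match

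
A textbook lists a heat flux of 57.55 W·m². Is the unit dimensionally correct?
No

heat flux has SI base units: kg / s^3
W·m² does NOT reduce to kg / s^3; a valid unit for heat flux would be e.g. W/m².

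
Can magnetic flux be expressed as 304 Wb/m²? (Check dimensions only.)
No

magnetic flux has SI base units: kg * m^2 / (A * s^2)
Wb/m² does NOT reduce to kg * m^2 / (A * s^2); a valid unit for magnetic flux would be e.g. Wb.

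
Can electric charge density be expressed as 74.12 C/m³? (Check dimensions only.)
Yes

electric charge density has SI base units: A * s / m^3
C/m³ reduces to the same SI base units, so it is a valid unit for electric charge density.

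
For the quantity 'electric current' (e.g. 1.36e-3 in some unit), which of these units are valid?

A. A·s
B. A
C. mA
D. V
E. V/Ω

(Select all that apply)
B, C, E

electric current has SI base units: A

Checking each option against A:
  A. A·s: ✗ does not match
  B. A: ✓ matches
  C. mA: ✓ matches
  D. V: ✗ does not match
  E. V/Ω: ✓ matches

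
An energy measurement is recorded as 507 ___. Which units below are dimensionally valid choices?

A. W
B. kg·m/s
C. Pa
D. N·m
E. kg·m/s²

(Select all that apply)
D

energy has SI base units: kg * m^2 / s^2

Checking each option against kg * m^2 / s^2:
  A. W: ✗ does not match
  B. kg·m/s: ✗ does not match
  C. Pa: ✗ does not match
  D. N·m: ✓ matches
  E. kg·m/s²: ✗ does not match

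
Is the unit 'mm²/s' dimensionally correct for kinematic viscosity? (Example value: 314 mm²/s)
Yes

kinematic viscosity has SI base units: m^2 / s
mm²/s reduces to the same SI base units, so it is a valid unit for kinematic viscosity.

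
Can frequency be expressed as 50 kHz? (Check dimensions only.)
Yes

frequency has SI base units: 1 / s
kHz reduces to the same SI base units, so it is a valid unit for frequency.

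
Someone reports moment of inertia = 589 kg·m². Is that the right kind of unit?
Yes

moment of inertia has SI base units: kg * m^2
kg·m² reduces to the same SI base units, so it is a valid unit for moment of inertia.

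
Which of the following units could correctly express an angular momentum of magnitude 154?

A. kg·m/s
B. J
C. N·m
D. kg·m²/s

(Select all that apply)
D

angular momentum has SI base units: kg * m^2 / s

Checking each option against kg * m^2 / s:
  A. kg·m/s: ✗ does not match
  B. J: ✗ does not match
  C. N·m: ✗ does not match
  D. kg·m²/s: ✓ matches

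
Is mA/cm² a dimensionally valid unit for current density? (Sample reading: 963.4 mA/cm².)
Yes

current density has SI base units: A / m^2
mA/cm² reduces to the same SI base units, so it is a valid unit for current density.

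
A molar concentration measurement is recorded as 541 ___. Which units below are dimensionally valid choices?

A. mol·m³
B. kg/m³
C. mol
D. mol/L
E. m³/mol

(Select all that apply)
D

molar concentration has SI base units: mol / m^3

Checking each option against mol / m^3:
  A. mol·m³: ✗ does not match
  B. kg/m³: ✗ does not match
  C. mol: ✗ does not match
  D. mol/L: ✓ matches
  E. m³/mol: ✗ does not match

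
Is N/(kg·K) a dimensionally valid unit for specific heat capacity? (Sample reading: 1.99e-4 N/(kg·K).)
No

specific heat capacity has SI base units: m^2 / (s^2 * K)
N/(kg·K) does NOT reduce to m^2 / (s^2 * K); a valid unit for specific heat capacity would be e.g. J/(kg·K).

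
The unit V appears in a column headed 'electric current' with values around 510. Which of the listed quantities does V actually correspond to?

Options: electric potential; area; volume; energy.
electric potential

electric current should have units dimensionally equivalent to A (e.g. A).
The given unit 'V' reduces to kg * m^2 / (A * s^3). Of the listed options, that is the dimensionality of electric potential.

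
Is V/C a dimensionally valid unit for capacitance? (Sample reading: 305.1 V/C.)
No

capacitance has SI base units: A^2 * s^4 / (kg * m^2)
V/C does NOT reduce to A^2 * s^4 / (kg * m^2); a valid unit for capacitance would be e.g. F.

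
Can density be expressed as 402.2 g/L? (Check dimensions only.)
Yes

density has SI base units: kg / m^3
g/L reduces to the same SI base units, so it is a valid unit for density.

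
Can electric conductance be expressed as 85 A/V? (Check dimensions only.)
Yes

electric conductance has SI base units: A^2 * s^3 / (kg * m^2)
A/V reduces to the same SI base units, so it is a valid unit for electric conductance.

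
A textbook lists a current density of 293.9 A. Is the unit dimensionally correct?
No

current density has SI base units: A / m^2
A does NOT reduce to A / m^2; a valid unit for current density would be e.g. A/m².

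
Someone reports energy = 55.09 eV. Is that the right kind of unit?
Yes

energy has SI base units: kg * m^2 / s^2
eV reduces to the same SI base units, so it is a valid unit for energy.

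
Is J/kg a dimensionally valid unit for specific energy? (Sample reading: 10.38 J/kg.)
Yes

specific energy has SI base units: m^2 / s^2
J/kg reduces to the same SI base units, so it is a valid unit for specific energy.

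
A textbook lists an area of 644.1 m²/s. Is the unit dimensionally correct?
No

area has SI base units: m^2
m²/s does NOT reduce to m^2; a valid unit for area would be e.g. m².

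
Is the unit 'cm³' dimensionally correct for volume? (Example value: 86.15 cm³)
Yes

volume has SI base units: m^3
cm³ reduces to the same SI base units, so it is a valid unit for volume.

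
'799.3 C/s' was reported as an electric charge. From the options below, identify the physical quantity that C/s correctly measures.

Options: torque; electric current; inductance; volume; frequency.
electric current

electric charge should have units dimensionally equivalent to A * s (e.g. C).
The given unit 'C/s' reduces to A. Of the listed options, that is the dimensionality of electric current.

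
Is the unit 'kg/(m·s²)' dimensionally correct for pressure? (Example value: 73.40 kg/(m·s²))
Yes

pressure has SI base units: kg / (m * s^2)
kg/(m·s²) reduces to the same SI base units, so it is a valid unit for pressure.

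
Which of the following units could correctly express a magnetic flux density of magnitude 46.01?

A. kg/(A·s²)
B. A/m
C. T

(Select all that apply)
A, C

magnetic flux density has SI base units: kg / (A * s^2)

Checking each option against kg / (A * s^2):
  A. kg/(A·s²): ✓ matches
  B. A/m: ✗ does not match
  C. T: ✓ matches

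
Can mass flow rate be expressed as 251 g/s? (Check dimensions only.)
Yes

mass flow rate has SI base units: kg / s
g/s reduces to the same SI base units, so it is a valid unit for mass flow rate.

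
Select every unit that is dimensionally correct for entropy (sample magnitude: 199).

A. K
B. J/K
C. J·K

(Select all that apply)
B

entropy has SI base units: kg * m^2 / (s^2 * K)

Checking each option against kg * m^2 / (s^2 * K):
  A. K: ✗ does not match
  B. J/K: ✓ matches
  C. J·K: ✗ does not match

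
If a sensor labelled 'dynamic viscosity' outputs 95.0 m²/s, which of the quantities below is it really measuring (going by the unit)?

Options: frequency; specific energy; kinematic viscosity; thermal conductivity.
kinematic viscosity

dynamic viscosity should have units dimensionally equivalent to kg / (m * s) (e.g. Pa·s).
The given unit 'm²/s' reduces to m^2 / s. Of the listed options, that is the dimensionality of kinematic viscosity.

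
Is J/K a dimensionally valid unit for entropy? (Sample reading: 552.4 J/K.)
Yes

entropy has SI base units: kg * m^2 / (s^2 * K)
J/K reduces to the same SI base units, so it is a valid unit for entropy.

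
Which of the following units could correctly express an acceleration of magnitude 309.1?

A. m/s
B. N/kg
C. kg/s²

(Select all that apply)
B

acceleration has SI base units: m / s^2

Checking each option against m / s^2:
  A. m/s: ✗ does not match
  B. N/kg: ✓ matches
  C. kg/s²: ✗ does not match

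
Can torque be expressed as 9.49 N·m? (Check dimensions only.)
Yes

torque has SI base units: kg * m^2 / s^2
N·m reduces to the same SI base units, so it is a valid unit for torque.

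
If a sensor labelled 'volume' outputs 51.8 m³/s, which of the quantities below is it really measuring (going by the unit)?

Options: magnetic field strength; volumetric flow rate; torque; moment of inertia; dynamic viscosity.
volumetric flow rate

volume should have units dimensionally equivalent to m^3 (e.g. m³).
The given unit 'm³/s' reduces to m^3 / s. Of the listed options, that is the dimensionality of volumetric flow rate.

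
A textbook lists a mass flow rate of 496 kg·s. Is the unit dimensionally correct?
No

mass flow rate has SI base units: kg / s
kg·s does NOT reduce to kg / s; a valid unit for mass flow rate would be e.g. kg/s.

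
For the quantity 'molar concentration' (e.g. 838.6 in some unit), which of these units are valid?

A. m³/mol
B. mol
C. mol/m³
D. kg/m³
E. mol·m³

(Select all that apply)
C

molar concentration has SI base units: mol / m^3

Checking each option against mol / m^3:
  A. m³/mol: ✗ does not match
  B. mol: ✗ does not match
  C. mol/m³: ✓ matches
  D. kg/m³: ✗ does not match
  E. mol·m³: ✗ does not match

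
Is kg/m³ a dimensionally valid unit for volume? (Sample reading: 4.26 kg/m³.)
No

volume has SI base units: m^3
kg/m³ does NOT reduce to m^3; a valid unit for volume would be e.g. m³.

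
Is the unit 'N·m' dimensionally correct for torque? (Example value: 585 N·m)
Yes

torque has SI base units: kg * m^2 / s^2
N·m reduces to the same SI base units, so it is a valid unit for torque.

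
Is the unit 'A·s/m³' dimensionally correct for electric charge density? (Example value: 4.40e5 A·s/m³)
Yes

electric charge density has SI base units: A * s / m^3
A·s/m³ reduces to the same SI base units, so it is a valid unit for electric charge density.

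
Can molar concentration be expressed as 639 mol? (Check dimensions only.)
No

molar concentration has SI base units: mol / m^3
mol does NOT reduce to mol / m^3; a valid unit for molar concentration would be e.g. mol/m³.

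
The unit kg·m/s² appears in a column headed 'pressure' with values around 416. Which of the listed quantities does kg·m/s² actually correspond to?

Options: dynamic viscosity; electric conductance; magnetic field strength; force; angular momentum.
force

pressure should have units dimensionally equivalent to kg / (m * s^2) (e.g. Pa).
The given unit 'kg·m/s²' reduces to kg * m / s^2. Of the listed options, that is the dimensionality of force.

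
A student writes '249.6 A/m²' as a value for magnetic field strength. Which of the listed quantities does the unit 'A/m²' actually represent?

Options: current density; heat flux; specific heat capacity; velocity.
current density

magnetic field strength should have units dimensionally equivalent to A / m (e.g. A/m).
The given unit 'A/m²' reduces to A / m^2. Of the listed options, that is the dimensionality of current density.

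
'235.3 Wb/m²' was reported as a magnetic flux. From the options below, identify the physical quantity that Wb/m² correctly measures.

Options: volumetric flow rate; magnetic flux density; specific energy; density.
magnetic flux density

magnetic flux should have units dimensionally equivalent to kg * m^2 / (A * s^2) (e.g. Wb).
The given unit 'Wb/m²' reduces to kg / (A * s^2). Of the listed options, that is the dimensionality of magnetic flux density.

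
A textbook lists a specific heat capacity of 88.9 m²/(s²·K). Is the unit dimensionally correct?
Yes

specific heat capacity has SI base units: m^2 / (s^2 * K)
m²/(s²·K) reduces to the same SI base units, so it is a valid unit for specific heat capacity.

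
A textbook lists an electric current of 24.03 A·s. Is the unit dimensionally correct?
No

electric current has SI base units: A
A·s does NOT reduce to A; a valid unit for electric current would be e.g. A.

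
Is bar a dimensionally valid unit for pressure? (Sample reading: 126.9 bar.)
Yes

pressure has SI base units: kg / (m * s^2)
bar reduces to the same SI base units, so it is a valid unit for pressure.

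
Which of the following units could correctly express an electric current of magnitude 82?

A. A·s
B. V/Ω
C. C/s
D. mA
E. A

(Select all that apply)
B, C, D, E

electric current has SI base units: A

Checking each option against A:
  A. A·s: ✗ does not match
  B. V/Ω: ✓ matches
  C. C/s: ✓ matches
  D. mA: ✓ matches
  E. A: ✓ matches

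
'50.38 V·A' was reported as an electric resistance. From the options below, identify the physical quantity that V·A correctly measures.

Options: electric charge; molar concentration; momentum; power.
power

electric resistance should have units dimensionally equivalent to kg * m^2 / (A^2 * s^3) (e.g. Ω).
The given unit 'V·A' reduces to kg * m^2 / s^3. Of the listed options, that is the dimensionality of power.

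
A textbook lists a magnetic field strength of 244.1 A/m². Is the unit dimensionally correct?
No

magnetic field strength has SI base units: A / m
A/m² does NOT reduce to A / m; a valid unit for magnetic field strength would be e.g. A/m.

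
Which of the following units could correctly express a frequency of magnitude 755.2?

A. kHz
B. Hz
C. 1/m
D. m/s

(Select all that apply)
A, B

frequency has SI base units: 1 / s

Checking each option against 1 / s:
  A. kHz: ✓ matches
  B. Hz: ✓ matches
  C. 1/m: ✗ does not match
  D. m/s: ✗ does not match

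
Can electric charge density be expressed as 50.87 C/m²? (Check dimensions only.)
No

electric charge density has SI base units: A * s / m^3
C/m² does NOT reduce to A * s / m^3; a valid unit for electric charge density would be e.g. C/m³.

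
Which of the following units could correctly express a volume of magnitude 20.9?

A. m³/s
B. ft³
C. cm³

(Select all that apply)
B, C

volume has SI base units: m^3

Checking each option against m^3:
  A. m³/s: ✗ does not match
  B. ft³: ✓ matches
  C. cm³: ✓ matches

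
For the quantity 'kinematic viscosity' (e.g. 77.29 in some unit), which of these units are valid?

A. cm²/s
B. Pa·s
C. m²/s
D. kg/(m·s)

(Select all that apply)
A, C

kinematic viscosity has SI base units: m^2 / s

Checking each option against m^2 / s:
  A. cm²/s: ✓ matches
  B. Pa·s: ✗ does not match
  C. m²/s: ✓ matches
  D. kg/(m·s): ✗ does not match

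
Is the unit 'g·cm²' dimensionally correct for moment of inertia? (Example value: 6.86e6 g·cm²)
Yes

moment of inertia has SI base units: kg * m^2
g·cm² reduces to the same SI base units, so it is a valid unit for moment of inertia.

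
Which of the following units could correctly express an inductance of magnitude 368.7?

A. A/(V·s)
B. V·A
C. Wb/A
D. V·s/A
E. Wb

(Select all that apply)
C, D

inductance has SI base units: kg * m^2 / (A^2 * s^2)

Checking each option against kg * m^2 / (A^2 * s^2):
  A. A/(V·s): ✗ does not match
  B. V·A: ✗ does not match
  C. Wb/A: ✓ matches
  D. V·s/A: ✓ matches
  E. Wb: ✗ does not match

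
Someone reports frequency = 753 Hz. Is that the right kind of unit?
Yes

frequency has SI base units: 1 / s
Hz reduces to the same SI base units, so it is a valid unit for frequency.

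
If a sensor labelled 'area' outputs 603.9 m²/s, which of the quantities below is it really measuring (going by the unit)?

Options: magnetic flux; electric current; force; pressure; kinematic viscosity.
kinematic viscosity

area should have units dimensionally equivalent to m^2 (e.g. m²).
The given unit 'm²/s' reduces to m^2 / s. Of the listed options, that is the dimensionality of kinematic viscosity.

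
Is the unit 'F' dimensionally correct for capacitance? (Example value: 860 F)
Yes

capacitance has SI base units: A^2 * s^4 / (kg * m^2)
F reduces to the same SI base units, so it is a valid unit for capacitance.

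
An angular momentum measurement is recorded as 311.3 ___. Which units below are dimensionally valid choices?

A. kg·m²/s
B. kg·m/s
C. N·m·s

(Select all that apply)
A, C

angular momentum has SI base units: kg * m^2 / s

Checking each option against kg * m^2 / s:
  A. kg·m²/s: ✓ matches
  B. kg·m/s: ✗ does not match
  C. N·m·s: ✓ matches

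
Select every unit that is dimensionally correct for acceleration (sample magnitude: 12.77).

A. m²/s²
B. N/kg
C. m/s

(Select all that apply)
B

acceleration has SI base units: m / s^2

Checking each option against m / s^2:
  A. m²/s²: ✗ does not match
  B. N/kg: ✓ matches
  C. m/s: ✗ does not match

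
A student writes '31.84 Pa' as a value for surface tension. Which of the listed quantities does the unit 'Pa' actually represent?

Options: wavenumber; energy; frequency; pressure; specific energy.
pressure

surface tension should have units dimensionally equivalent to kg / s^2 (e.g. N/m).
The given unit 'Pa' reduces to kg / (m * s^2). Of the listed options, that is the dimensionality of pressure.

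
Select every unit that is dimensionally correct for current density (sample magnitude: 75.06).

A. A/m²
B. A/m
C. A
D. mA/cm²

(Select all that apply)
A, D

current density has SI base units: A / m^2

Checking each option against A / m^2:
  A. A/m²: ✓ matches
  B. A/m: ✗ does not match
  C. A: ✗ does not match
  D. mA/cm²: ✓ matches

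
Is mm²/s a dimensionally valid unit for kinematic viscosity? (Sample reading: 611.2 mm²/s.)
Yes

kinematic viscosity has SI base units: m^2 / s
mm²/s reduces to the same SI base units, so it is a valid unit for kinematic viscosity.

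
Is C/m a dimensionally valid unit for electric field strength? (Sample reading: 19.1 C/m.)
No

electric field strength has SI base units: kg * m / (A * s^3)
C/m does NOT reduce to kg * m / (A * s^3); a valid unit for electric field strength would be e.g. V/m.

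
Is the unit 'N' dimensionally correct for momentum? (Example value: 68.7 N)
No

momentum has SI base units: kg * m / s
N does NOT reduce to kg * m / s; a valid unit for momentum would be e.g. kg·m/s.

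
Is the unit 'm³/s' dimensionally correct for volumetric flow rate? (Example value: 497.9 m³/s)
Yes

volumetric flow rate has SI base units: m^3 / s
m³/s reduces to the same SI base units, so it is a valid unit for volumetric flow rate.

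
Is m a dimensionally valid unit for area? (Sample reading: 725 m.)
No

area has SI base units: m^2
m does NOT reduce to m^2; a valid unit for area would be e.g. m².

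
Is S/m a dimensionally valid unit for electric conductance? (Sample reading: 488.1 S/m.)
No

electric conductance has SI base units: A^2 * s^3 / (kg * m^2)
S/m does NOT reduce to A^2 * s^3 / (kg * m^2); a valid unit for electric conductance would be e.g. S.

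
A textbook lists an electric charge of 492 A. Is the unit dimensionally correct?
No

electric charge has SI base units: A * s
A does NOT reduce to A * s; a valid unit for electric charge would be e.g. C.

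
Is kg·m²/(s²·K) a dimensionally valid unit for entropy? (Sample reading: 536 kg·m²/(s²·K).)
Yes

entropy has SI base units: kg * m^2 / (s^2 * K)
kg·m²/(s²·K) reduces to the same SI base units, so it is a valid unit for entropy.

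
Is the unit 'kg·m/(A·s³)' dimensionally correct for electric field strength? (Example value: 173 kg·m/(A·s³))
Yes

electric field strength has SI base units: kg * m / (A * s^3)
kg·m/(A·s³) reduces to the same SI base units, so it is a valid unit for electric field strength.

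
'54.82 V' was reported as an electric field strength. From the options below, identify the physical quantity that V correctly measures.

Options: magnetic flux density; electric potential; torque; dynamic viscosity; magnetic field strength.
electric potential

electric field strength should have units dimensionally equivalent to kg * m / (A * s^3) (e.g. V/m).
The given unit 'V' reduces to kg * m^2 / (A * s^3). Of the listed options, that is the dimensionality of electric potential.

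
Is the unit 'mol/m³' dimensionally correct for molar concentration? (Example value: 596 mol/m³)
Yes

molar concentration has SI base units: mol / m^3
mol/m³ reduces to the same SI base units, so it is a valid unit for molar concentration.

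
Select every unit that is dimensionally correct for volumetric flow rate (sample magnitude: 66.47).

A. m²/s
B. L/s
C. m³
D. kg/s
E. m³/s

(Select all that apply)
B, E

volumetric flow rate has SI base units: m^3 / s

Checking each option against m^3 / s:
  A. m²/s: ✗ does not match
  B. L/s: ✓ matches
  C. m³: ✗ does not match
  D. kg/s: ✗ does not match
  E. m³/s: ✓ matches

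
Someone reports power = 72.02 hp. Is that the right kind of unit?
Yes

power has SI base units: kg * m^2 / s^3
hp reduces to the same SI base units, so it is a valid unit for power.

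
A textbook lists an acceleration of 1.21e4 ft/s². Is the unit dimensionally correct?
Yes

acceleration has SI base units: m / s^2
ft/s² reduces to the same SI base units, so it is a valid unit for acceleration.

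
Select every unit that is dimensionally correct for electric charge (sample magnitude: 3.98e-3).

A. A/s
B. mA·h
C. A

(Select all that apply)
B

electric charge has SI base units: A * s

Checking each option against A * s:
  A. A/s: ✗ does not match
  B. mA·h: ✓ matches
  C. A: ✗ does not match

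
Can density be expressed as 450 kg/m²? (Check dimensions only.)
No

density has SI base units: kg / m^3
kg/m² does NOT reduce to kg / m^3; a valid unit for density would be e.g. kg/m³.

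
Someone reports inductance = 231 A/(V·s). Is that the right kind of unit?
No

inductance has SI base units: kg * m^2 / (A^2 * s^2)
A/(V·s) does NOT reduce to kg * m^2 / (A^2 * s^2); a valid unit for inductance would be e.g. H.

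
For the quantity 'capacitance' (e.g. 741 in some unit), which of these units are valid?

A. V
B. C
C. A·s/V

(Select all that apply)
C

capacitance has SI base units: A^2 * s^4 / (kg * m^2)

Checking each option against A^2 * s^4 / (kg * m^2):
  A. V: ✗ does not match
  B. C: ✗ does not match
  C. A·s/V: ✓ matches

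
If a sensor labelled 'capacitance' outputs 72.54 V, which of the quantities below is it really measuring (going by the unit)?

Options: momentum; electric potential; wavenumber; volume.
electric potential

capacitance should have units dimensionally equivalent to A^2 * s^4 / (kg * m^2) (e.g. F).
The given unit 'V' reduces to kg * m^2 / (A * s^3). Of the listed options, that is the dimensionality of electric potential.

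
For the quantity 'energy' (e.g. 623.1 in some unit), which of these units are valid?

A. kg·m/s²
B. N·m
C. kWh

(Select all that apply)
B, C

energy has SI base units: kg * m^2 / s^2

Checking each option against kg * m^2 / s^2:
  A. kg·m/s²: ✗ does not match
  B. N·m: ✓ matches
  C. kWh: ✓ matches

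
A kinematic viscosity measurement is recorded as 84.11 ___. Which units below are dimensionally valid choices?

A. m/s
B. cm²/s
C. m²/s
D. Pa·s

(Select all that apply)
B, C

kinematic viscosity has SI base units: m^2 / s

Checking each option against m^2 / s:
  A. m/s: ✗ does not match
  B. cm²/s: ✓ matches
  C. m²/s: ✓ matches
  D. Pa·s: ✗ does not match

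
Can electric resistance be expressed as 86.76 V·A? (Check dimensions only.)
No

electric resistance has SI base units: kg * m^2 / (A^2 * s^3)
V·A does NOT reduce to kg * m^2 / (A^2 * s^3); a valid unit for electric resistance would be e.g. Ω.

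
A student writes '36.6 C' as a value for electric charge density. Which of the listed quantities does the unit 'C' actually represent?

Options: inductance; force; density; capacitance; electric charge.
electric charge

electric charge density should have units dimensionally equivalent to A * s / m^3 (e.g. C/m³).
The given unit 'C' reduces to A * s. Of the listed options, that is the dimensionality of electric charge.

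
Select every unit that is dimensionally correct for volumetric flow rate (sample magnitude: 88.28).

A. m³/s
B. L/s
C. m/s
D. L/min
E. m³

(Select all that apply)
A, B, D

volumetric flow rate has SI base units: m^3 / s

Checking each option against m^3 / s:
  A. m³/s: ✓ matches
  B. L/s: ✓ matches
  C. m/s: ✗ does not match
  D. L/min: ✓ matches
  E. m³: ✗ does not match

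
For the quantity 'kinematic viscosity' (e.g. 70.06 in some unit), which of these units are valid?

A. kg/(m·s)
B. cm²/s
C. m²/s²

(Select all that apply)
B

kinematic viscosity has SI base units: m^2 / s

Checking each option against m^2 / s:
  A. kg/(m·s): ✗ does not match
  B. cm²/s: ✓ matches
  C. m²/s²: ✗ does not match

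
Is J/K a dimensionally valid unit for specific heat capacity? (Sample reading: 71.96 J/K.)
No

specific heat capacity has SI base units: m^2 / (s^2 * K)
J/K does NOT reduce to m^2 / (s^2 * K); a valid unit for specific heat capacity would be e.g. J/(kg·K).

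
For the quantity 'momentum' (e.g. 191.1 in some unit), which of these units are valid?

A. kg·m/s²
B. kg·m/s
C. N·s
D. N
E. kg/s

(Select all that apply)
B, C

momentum has SI base units: kg * m / s

Checking each option against kg * m / s:
  A. kg·m/s²: ✗ does not match
  B. kg·m/s: ✓ matches
  C. N·s: ✓ matches
  D. N: ✗ does not match
  E. kg/s: ✗ does not match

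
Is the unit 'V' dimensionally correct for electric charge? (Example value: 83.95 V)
No

electric charge has SI base units: A * s
V does NOT reduce to A * s; a valid unit for electric charge would be e.g. C.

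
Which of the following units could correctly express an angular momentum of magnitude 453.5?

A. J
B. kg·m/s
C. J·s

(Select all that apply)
C

angular momentum has SI base units: kg * m^2 / s

Checking each option against kg * m^2 / s:
  A. J: ✗ does not match
  B. kg·m/s: ✗ does not match
  C. J·s: ✓ matches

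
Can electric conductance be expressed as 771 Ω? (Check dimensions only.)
No

electric conductance has SI base units: A^2 * s^3 / (kg * m^2)
Ω does NOT reduce to A^2 * s^3 / (kg * m^2); a valid unit for electric conductance would be e.g. S.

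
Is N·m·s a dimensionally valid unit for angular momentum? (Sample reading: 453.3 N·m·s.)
Yes

angular momentum has SI base units: kg * m^2 / s
N·m·s reduces to the same SI base units, so it is a valid unit for angular momentum.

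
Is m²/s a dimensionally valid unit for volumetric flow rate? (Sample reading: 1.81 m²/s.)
No

volumetric flow rate has SI base units: m^3 / s
m²/s does NOT reduce to m^3 / s; a valid unit for volumetric flow rate would be e.g. m³/s.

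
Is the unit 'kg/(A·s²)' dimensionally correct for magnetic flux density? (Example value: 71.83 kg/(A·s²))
Yes

magnetic flux density has SI base units: kg / (A * s^2)
kg/(A·s²) reduces to the same SI base units, so it is a valid unit for magnetic flux density.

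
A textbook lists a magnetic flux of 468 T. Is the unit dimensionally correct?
No

magnetic flux has SI base units: kg * m^2 / (A * s^2)
T does NOT reduce to kg * m^2 / (A * s^2); a valid unit for magnetic flux would be e.g. Wb.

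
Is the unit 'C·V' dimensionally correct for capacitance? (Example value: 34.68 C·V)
No

capacitance has SI base units: A^2 * s^4 / (kg * m^2)
C·V does NOT reduce to A^2 * s^4 / (kg * m^2); a valid unit for capacitance would be e.g. F.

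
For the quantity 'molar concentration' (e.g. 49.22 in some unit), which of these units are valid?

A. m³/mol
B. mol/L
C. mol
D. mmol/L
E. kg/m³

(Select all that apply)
B, D

molar concentration has SI base units: mol / m^3

Checking each option against mol / m^3:
  A. m³/mol: ✗ does not match
  B. mol/L: ✓ matches
  C. mol: ✗ does not match
  D. mmol/L: ✓ matches
  E. kg/m³: ✗ does not match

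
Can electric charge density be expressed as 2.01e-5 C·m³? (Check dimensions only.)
No

electric charge density has SI base units: A * s / m^3
C·m³ does NOT reduce to A * s / m^3; a valid unit for electric charge density would be e.g. C/m³.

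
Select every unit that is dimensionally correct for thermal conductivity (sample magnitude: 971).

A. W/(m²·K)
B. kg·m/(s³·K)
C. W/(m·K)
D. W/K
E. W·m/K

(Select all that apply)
B, C

thermal conductivity has SI base units: kg * m / (s^3 * K)

Checking each option against kg * m / (s^3 * K):
  A. W/(m²·K): ✗ does not match
  B. kg·m/(s³·K): ✓ matches
  C. W/(m·K): ✓ matches
  D. W/K: ✗ does not match
  E. W·m/K: ✗ does not match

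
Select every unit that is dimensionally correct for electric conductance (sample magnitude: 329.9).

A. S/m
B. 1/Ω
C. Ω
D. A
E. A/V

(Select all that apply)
B, E

electric conductance has SI base units: A^2 * s^3 / (kg * m^2)

Checking each option against A^2 * s^3 / (kg * m^2):
  A. S/m: ✗ does not match
  B. 1/Ω: ✓ matches
  C. Ω: ✗ does not match
  D. A: ✗ does not match
  E. A/V: ✓ matches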